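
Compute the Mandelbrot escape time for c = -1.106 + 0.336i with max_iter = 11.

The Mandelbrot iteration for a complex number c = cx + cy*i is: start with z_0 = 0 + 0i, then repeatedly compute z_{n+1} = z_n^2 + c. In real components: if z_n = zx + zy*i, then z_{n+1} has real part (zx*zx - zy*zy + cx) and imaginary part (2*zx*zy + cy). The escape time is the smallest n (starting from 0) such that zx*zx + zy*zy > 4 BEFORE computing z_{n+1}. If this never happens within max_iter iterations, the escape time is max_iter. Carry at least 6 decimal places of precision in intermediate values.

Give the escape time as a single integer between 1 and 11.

z_0 = 0 + 0i, c = -1.1060 + 0.3360i
Iter 1: z = -1.1060 + 0.3360i, |z|^2 = 1.3361
Iter 2: z = 0.0043 + -0.4072i, |z|^2 = 0.1659
Iter 3: z = -1.2718 + 0.3325i, |z|^2 = 1.7281
Iter 4: z = 0.4010 + -0.5097i, |z|^2 = 0.4206
Iter 5: z = -1.2050 + -0.0727i, |z|^2 = 1.4572
Iter 6: z = 0.3407 + 0.5113i, |z|^2 = 0.3775
Iter 7: z = -1.2514 + 0.6844i, |z|^2 = 2.0343
Iter 8: z = -0.0084 + -1.3768i, |z|^2 = 1.8958
Iter 9: z = -3.0016 + 0.3591i, |z|^2 = 9.1386
Escaped at iteration 9

Answer: 9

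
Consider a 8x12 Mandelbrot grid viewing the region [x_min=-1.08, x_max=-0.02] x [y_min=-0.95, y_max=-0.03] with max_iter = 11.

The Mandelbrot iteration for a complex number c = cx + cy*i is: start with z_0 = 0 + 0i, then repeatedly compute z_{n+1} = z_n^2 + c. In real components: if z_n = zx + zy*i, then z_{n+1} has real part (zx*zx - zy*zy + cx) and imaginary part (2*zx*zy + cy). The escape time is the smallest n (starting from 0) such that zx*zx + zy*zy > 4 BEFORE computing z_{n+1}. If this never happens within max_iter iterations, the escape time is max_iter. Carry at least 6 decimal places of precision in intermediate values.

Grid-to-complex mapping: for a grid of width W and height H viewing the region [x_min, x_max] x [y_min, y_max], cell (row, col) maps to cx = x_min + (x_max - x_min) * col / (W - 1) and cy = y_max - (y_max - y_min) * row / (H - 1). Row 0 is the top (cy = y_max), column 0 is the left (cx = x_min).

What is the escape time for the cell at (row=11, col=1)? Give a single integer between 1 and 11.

Answer: 3

Derivation:
z_0 = 0 + 0i, c = -0.9286 + -0.9500i
Iter 1: z = -0.9286 + -0.9500i, |z|^2 = 1.7647
Iter 2: z = -0.9688 + 0.8143i, |z|^2 = 1.6017
Iter 3: z = -0.6530 + -2.5278i, |z|^2 = 6.8162
Escaped at iteration 3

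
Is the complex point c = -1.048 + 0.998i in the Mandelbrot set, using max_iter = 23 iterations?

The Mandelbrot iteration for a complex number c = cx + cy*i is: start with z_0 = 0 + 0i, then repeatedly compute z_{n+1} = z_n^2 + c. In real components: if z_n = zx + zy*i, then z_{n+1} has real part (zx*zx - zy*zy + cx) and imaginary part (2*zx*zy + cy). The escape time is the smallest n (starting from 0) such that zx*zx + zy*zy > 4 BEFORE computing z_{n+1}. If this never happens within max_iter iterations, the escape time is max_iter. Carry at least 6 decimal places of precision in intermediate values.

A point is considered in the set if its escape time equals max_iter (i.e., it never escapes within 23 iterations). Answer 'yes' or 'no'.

Answer: no

Derivation:
z_0 = 0 + 0i, c = -1.0480 + 0.9980i
Iter 1: z = -1.0480 + 0.9980i, |z|^2 = 2.0943
Iter 2: z = -0.9457 + -1.0938i, |z|^2 = 2.0908
Iter 3: z = -1.3501 + 3.0668i, |z|^2 = 11.2281
Escaped at iteration 3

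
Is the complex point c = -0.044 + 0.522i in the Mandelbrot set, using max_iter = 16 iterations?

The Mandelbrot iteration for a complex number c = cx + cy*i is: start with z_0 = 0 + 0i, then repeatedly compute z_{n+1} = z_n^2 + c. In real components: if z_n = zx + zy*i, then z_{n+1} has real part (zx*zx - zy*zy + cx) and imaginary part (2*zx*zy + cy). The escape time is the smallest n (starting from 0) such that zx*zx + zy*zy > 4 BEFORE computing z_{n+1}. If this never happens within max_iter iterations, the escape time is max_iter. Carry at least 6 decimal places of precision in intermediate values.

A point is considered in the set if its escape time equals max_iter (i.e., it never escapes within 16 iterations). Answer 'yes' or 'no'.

Answer: yes

Derivation:
z_0 = 0 + 0i, c = -0.0440 + 0.5220i
Iter 1: z = -0.0440 + 0.5220i, |z|^2 = 0.2744
Iter 2: z = -0.3145 + 0.4761i, |z|^2 = 0.3256
Iter 3: z = -0.1717 + 0.2225i, |z|^2 = 0.0790
Iter 4: z = -0.0640 + 0.4456i, |z|^2 = 0.2027
Iter 5: z = -0.2385 + 0.4649i, |z|^2 = 0.2730
Iter 6: z = -0.2033 + 0.3003i, |z|^2 = 0.1315
Iter 7: z = -0.0928 + 0.3999i, |z|^2 = 0.1685
Iter 8: z = -0.1953 + 0.4478i, |z|^2 = 0.2386
Iter 9: z = -0.2063 + 0.3471i, |z|^2 = 0.1631
Iter 10: z = -0.1219 + 0.3788i, |z|^2 = 0.1583
Iter 11: z = -0.1726 + 0.4297i, |z|^2 = 0.2144
Iter 12: z = -0.1988 + 0.3737i, |z|^2 = 0.1792
Iter 13: z = -0.1441 + 0.3734i, |z|^2 = 0.1602
Iter 14: z = -0.1627 + 0.4144i, |z|^2 = 0.1982
Iter 15: z = -0.1892 + 0.3872i, |z|^2 = 0.1857
Did not escape in 16 iterations → in set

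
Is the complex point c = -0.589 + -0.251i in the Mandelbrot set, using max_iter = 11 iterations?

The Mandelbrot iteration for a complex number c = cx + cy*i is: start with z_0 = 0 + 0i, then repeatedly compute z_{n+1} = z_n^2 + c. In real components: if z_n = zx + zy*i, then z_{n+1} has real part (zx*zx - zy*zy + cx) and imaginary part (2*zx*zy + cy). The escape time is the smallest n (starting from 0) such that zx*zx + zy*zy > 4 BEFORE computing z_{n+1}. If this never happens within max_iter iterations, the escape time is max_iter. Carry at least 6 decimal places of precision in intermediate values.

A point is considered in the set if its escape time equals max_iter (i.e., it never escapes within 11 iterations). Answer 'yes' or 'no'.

z_0 = 0 + 0i, c = -0.5890 + -0.2510i
Iter 1: z = -0.5890 + -0.2510i, |z|^2 = 0.4099
Iter 2: z = -0.3051 + 0.0447i, |z|^2 = 0.0951
Iter 3: z = -0.4979 + -0.2783i, |z|^2 = 0.3254
Iter 4: z = -0.4185 + 0.0261i, |z|^2 = 0.1758
Iter 5: z = -0.4145 + -0.2728i, |z|^2 = 0.2463
Iter 6: z = -0.4916 + -0.0248i, |z|^2 = 0.2423
Iter 7: z = -0.3479 + -0.2266i, |z|^2 = 0.1724
Iter 8: z = -0.5193 + -0.0933i, |z|^2 = 0.2784
Iter 9: z = -0.3280 + -0.1541i, |z|^2 = 0.1314
Iter 10: z = -0.5051 + -0.1499i, |z|^2 = 0.2776
Did not escape in 11 iterations → in set

Answer: yes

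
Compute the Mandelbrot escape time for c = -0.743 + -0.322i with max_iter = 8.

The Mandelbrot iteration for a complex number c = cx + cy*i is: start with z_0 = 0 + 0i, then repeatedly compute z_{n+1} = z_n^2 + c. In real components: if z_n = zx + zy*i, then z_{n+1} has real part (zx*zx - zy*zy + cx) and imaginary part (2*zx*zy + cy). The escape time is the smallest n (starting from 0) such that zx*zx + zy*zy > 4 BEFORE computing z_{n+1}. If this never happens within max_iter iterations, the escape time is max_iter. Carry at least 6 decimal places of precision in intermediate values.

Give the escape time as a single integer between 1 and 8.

Answer: 8

Derivation:
z_0 = 0 + 0i, c = -0.7430 + -0.3220i
Iter 1: z = -0.7430 + -0.3220i, |z|^2 = 0.6557
Iter 2: z = -0.2946 + 0.1565i, |z|^2 = 0.1113
Iter 3: z = -0.6807 + -0.4142i, |z|^2 = 0.6349
Iter 4: z = -0.4512 + 0.2419i, |z|^2 = 0.2621
Iter 5: z = -0.5979 + -0.5403i, |z|^2 = 0.6494
Iter 6: z = -0.6775 + 0.3241i, |z|^2 = 0.5640
Iter 7: z = -0.3891 + -0.7611i, |z|^2 = 0.7307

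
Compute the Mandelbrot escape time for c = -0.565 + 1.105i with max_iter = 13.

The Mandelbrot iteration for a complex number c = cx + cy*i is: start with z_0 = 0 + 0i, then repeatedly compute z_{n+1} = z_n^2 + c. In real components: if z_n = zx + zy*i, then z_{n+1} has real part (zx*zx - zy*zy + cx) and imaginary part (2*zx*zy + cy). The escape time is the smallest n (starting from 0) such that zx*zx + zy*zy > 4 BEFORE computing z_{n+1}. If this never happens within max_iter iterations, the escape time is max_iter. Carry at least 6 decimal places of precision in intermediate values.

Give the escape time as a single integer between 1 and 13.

Answer: 3

Derivation:
z_0 = 0 + 0i, c = -0.5650 + 1.1050i
Iter 1: z = -0.5650 + 1.1050i, |z|^2 = 1.5402
Iter 2: z = -1.4668 + -0.1436i, |z|^2 = 2.1721
Iter 3: z = 1.5659 + 1.5264i, |z|^2 = 4.7819
Escaped at iteration 3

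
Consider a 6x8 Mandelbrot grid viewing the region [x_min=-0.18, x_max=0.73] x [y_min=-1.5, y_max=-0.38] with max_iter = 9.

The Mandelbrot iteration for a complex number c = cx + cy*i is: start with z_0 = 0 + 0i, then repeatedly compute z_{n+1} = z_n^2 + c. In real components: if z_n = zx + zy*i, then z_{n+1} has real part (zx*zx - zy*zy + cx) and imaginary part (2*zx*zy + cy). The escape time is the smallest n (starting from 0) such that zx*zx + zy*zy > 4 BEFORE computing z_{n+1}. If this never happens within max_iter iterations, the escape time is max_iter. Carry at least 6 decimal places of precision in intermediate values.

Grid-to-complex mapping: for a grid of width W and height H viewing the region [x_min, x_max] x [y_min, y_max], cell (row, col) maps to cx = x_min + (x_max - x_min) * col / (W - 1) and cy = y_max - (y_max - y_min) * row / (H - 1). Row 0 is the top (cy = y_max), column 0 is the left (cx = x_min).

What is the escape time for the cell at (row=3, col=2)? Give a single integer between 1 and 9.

Answer: 5

Derivation:
z_0 = 0 + 0i, c = 0.1840 + -0.8600i
Iter 1: z = 0.1840 + -0.8600i, |z|^2 = 0.7735
Iter 2: z = -0.5217 + -1.1765i, |z|^2 = 1.6563
Iter 3: z = -0.9279 + 0.3676i, |z|^2 = 0.9961
Iter 4: z = 0.9098 + -1.5423i, |z|^2 = 3.2063
Iter 5: z = -1.3668 + -3.6663i, |z|^2 = 15.3103
Escaped at iteration 5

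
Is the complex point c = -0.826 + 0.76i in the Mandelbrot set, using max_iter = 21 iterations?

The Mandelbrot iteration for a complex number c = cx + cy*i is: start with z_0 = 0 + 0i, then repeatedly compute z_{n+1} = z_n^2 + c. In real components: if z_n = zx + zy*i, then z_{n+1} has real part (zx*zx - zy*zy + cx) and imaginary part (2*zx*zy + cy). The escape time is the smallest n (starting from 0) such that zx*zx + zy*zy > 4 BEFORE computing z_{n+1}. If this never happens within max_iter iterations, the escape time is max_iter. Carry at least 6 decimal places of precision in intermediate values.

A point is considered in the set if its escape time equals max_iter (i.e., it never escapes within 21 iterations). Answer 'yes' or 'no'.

Answer: no

Derivation:
z_0 = 0 + 0i, c = -0.8260 + 0.7600i
Iter 1: z = -0.8260 + 0.7600i, |z|^2 = 1.2599
Iter 2: z = -0.7213 + -0.4955i, |z|^2 = 0.7658
Iter 3: z = -0.5512 + 1.4749i, |z|^2 = 2.4791
Iter 4: z = -2.6974 + -0.8660i, |z|^2 = 8.0257
Escaped at iteration 4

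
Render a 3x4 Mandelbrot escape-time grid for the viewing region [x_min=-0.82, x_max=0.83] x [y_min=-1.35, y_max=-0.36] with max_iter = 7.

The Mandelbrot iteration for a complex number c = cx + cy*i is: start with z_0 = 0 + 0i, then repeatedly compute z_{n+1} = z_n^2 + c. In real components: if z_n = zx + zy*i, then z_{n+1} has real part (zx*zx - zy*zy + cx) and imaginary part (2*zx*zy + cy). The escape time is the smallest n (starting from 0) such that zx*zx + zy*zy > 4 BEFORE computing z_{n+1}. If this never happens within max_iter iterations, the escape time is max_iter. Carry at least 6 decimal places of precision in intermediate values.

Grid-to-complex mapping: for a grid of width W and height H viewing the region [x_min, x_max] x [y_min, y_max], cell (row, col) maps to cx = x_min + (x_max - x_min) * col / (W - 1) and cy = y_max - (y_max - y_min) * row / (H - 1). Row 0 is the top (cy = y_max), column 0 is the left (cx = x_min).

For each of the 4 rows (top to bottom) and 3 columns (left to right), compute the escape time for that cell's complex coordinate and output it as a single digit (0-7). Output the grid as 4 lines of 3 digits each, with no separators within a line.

(row=0, col=0): c = -0.8200 + -0.3600i → escape time 7
(row=0, col=1): c = 0.0050 + -0.3600i → escape time 7
(row=0, col=2): c = 0.8300 + -0.3600i → escape time 3
(row=1, col=0): c = -0.8200 + -0.6900i → escape time 4
(row=1, col=1): c = 0.0050 + -0.6900i → escape time 7
(row=1, col=2): c = 0.8300 + -0.6900i → escape time 2
(row=2, col=0): c = -0.8200 + -1.0200i → escape time 3
(row=2, col=1): c = 0.0050 + -1.0200i → escape time 7
(row=2, col=2): c = 0.8300 + -1.0200i → escape time 2
(row=3, col=0): c = -0.8200 + -1.3500i → escape time 2
(row=3, col=1): c = 0.0050 + -1.3500i → escape time 2
(row=3, col=2): c = 0.8300 + -1.3500i → escape time 2

Answer: 773
472
372
222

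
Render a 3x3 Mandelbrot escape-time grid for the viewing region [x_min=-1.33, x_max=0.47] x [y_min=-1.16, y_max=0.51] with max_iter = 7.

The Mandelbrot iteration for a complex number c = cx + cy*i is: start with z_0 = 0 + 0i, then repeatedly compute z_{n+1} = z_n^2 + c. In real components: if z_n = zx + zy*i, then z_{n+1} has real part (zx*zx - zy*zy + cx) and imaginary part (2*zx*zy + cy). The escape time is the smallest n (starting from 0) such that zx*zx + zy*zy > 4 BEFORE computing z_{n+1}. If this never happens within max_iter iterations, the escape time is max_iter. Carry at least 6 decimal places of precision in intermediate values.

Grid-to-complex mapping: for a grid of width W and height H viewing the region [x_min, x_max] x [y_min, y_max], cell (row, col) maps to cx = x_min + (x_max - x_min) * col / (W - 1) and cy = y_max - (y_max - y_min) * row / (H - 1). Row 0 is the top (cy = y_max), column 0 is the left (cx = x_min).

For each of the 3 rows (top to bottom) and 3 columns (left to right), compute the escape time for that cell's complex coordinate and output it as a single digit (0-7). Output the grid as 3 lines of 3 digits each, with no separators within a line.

(row=0, col=0): c = -1.3300 + 0.5100i → escape time 3
(row=0, col=1): c = -0.4300 + 0.5100i → escape time 7
(row=0, col=2): c = 0.4700 + 0.5100i → escape time 5
(row=1, col=0): c = -1.3300 + -0.3250i → escape time 6
(row=1, col=1): c = -0.4300 + -0.3250i → escape time 7
(row=1, col=2): c = 0.4700 + -0.3250i → escape time 7
(row=2, col=0): c = -1.3300 + -1.1600i → escape time 2
(row=2, col=1): c = -0.4300 + -1.1600i → escape time 3
(row=2, col=2): c = 0.4700 + -1.1600i → escape time 2

Answer: 375
677
232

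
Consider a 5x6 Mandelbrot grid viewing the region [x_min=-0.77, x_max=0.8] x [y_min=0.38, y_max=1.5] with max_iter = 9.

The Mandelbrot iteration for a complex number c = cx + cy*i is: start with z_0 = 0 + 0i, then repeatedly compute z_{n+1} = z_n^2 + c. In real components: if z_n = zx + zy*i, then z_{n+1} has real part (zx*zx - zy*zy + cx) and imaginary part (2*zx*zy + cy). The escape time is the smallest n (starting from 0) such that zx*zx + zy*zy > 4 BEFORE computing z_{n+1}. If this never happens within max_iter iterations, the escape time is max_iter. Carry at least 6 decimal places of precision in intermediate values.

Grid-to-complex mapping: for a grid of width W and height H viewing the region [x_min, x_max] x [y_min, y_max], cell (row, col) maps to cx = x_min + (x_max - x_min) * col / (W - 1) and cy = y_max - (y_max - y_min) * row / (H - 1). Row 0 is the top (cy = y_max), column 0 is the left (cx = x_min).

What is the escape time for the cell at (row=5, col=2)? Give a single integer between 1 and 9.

z_0 = 0 + 0i, c = 0.0150 + 0.3800i
Iter 1: z = 0.0150 + 0.3800i, |z|^2 = 0.1446
Iter 2: z = -0.1292 + 0.3914i, |z|^2 = 0.1699
Iter 3: z = -0.1215 + 0.2789i, |z|^2 = 0.0925
Iter 4: z = -0.0480 + 0.3122i, |z|^2 = 0.0998
Iter 5: z = -0.0802 + 0.3500i, |z|^2 = 0.1289
Iter 6: z = -0.1011 + 0.3239i, |z|^2 = 0.1151
Iter 7: z = -0.0797 + 0.3145i, |z|^2 = 0.1053
Iter 8: z = -0.0776 + 0.3299i, |z|^2 = 0.1148

Answer: 9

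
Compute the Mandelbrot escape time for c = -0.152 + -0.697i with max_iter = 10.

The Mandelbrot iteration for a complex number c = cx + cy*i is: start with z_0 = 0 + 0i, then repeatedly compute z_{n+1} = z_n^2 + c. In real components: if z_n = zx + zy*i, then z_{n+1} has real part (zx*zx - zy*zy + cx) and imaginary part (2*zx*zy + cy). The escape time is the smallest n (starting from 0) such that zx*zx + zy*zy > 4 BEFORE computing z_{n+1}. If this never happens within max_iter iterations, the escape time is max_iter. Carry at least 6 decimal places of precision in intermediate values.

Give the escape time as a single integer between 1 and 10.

Answer: 10

Derivation:
z_0 = 0 + 0i, c = -0.1520 + -0.6970i
Iter 1: z = -0.1520 + -0.6970i, |z|^2 = 0.5089
Iter 2: z = -0.6147 + -0.4851i, |z|^2 = 0.6132
Iter 3: z = -0.0095 + -0.1006i, |z|^2 = 0.0102
Iter 4: z = -0.1620 + -0.6951i, |z|^2 = 0.5094
Iter 5: z = -0.6089 + -0.4717i, |z|^2 = 0.5933
Iter 6: z = -0.0038 + -0.1225i, |z|^2 = 0.0150
Iter 7: z = -0.1670 + -0.6961i, |z|^2 = 0.5124
Iter 8: z = -0.6086 + -0.4645i, |z|^2 = 0.5862
Iter 9: z = 0.0027 + -0.1316i, |z|^2 = 0.0173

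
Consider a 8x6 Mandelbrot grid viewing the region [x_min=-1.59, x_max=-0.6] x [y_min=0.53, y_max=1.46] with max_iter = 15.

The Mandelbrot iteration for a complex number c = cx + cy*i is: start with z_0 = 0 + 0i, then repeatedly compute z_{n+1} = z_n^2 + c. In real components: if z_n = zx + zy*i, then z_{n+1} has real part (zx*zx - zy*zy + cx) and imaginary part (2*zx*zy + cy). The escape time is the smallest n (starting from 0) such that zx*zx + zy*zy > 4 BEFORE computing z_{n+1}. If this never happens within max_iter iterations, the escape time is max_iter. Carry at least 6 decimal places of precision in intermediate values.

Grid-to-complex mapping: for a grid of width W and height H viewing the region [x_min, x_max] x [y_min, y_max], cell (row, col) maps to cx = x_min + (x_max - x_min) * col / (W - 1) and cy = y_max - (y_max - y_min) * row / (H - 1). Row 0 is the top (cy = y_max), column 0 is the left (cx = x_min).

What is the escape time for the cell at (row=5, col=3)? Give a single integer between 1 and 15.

Answer: 5

Derivation:
z_0 = 0 + 0i, c = -1.1657 + 0.5300i
Iter 1: z = -1.1657 + 0.5300i, |z|^2 = 1.6398
Iter 2: z = -0.0877 + -0.7057i, |z|^2 = 0.5056
Iter 3: z = -1.6560 + 0.6538i, |z|^2 = 3.1697
Iter 4: z = 1.1491 + -1.6354i, |z|^2 = 3.9948
Iter 5: z = -2.5198 + -3.2283i, |z|^2 = 16.7712
Escaped at iteration 5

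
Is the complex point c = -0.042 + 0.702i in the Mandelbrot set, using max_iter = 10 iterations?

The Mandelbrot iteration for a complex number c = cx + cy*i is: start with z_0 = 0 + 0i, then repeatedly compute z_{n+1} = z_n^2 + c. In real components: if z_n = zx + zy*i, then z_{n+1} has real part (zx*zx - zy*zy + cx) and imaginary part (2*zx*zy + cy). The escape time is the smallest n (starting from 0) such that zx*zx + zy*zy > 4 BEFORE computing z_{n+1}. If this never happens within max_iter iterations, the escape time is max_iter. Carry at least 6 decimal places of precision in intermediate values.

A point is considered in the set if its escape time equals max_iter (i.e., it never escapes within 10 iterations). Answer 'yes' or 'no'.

z_0 = 0 + 0i, c = -0.0420 + 0.7020i
Iter 1: z = -0.0420 + 0.7020i, |z|^2 = 0.4946
Iter 2: z = -0.5330 + 0.6430i, |z|^2 = 0.6976
Iter 3: z = -0.1714 + 0.0165i, |z|^2 = 0.0296
Iter 4: z = -0.0129 + 0.6964i, |z|^2 = 0.4851
Iter 5: z = -0.5267 + 0.6840i, |z|^2 = 0.7453
Iter 6: z = -0.2324 + -0.0186i, |z|^2 = 0.0544
Iter 7: z = 0.0117 + 0.7106i, |z|^2 = 0.5052
Iter 8: z = -0.5469 + 0.7186i, |z|^2 = 0.8155
Iter 9: z = -0.2593 + -0.0840i, |z|^2 = 0.0743
Did not escape in 10 iterations → in set

Answer: yes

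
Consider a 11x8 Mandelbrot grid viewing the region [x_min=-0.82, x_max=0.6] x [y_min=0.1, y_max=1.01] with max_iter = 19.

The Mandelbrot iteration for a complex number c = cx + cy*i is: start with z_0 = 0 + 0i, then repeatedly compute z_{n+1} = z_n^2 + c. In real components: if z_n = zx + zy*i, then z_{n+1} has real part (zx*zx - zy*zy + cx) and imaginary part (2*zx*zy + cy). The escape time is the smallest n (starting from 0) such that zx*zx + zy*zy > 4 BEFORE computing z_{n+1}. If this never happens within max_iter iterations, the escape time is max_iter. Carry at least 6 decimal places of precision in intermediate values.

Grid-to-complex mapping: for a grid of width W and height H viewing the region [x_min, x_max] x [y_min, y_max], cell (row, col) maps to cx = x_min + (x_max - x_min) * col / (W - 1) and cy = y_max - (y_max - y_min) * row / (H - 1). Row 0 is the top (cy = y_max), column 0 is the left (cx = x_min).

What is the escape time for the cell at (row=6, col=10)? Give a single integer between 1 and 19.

z_0 = 0 + 0i, c = 0.6000 + 0.2300i
Iter 1: z = 0.6000 + 0.2300i, |z|^2 = 0.4129
Iter 2: z = 0.9071 + 0.5060i, |z|^2 = 1.0789
Iter 3: z = 1.1668 + 1.1480i, |z|^2 = 2.6793
Iter 4: z = 0.6435 + 2.9089i, |z|^2 = 8.8760
Escaped at iteration 4

Answer: 4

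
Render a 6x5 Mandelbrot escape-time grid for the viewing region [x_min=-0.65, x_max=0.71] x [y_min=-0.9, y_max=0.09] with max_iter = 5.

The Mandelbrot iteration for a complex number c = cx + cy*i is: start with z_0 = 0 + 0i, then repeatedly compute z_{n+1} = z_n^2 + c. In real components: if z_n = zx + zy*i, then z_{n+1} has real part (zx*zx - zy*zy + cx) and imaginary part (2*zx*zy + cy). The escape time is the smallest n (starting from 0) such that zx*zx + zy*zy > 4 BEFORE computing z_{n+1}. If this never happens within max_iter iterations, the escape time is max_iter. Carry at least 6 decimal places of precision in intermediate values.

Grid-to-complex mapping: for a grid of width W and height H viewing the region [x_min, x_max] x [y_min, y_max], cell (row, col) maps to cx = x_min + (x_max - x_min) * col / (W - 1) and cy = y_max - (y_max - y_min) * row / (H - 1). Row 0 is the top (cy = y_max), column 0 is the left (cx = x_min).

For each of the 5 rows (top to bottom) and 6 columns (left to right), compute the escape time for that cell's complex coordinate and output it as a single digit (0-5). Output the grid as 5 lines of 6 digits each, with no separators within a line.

(row=0, col=0): c = -0.6500 + 0.0900i → escape time 5
(row=0, col=1): c = -0.3780 + 0.0900i → escape time 5
(row=0, col=2): c = -0.1060 + 0.0900i → escape time 5
(row=0, col=3): c = 0.1660 + 0.0900i → escape time 5
(row=0, col=4): c = 0.4380 + 0.0900i → escape time 5
(row=0, col=5): c = 0.7100 + 0.0900i → escape time 3
(row=1, col=0): c = -0.6500 + -0.1575i → escape time 5
(row=1, col=1): c = -0.3780 + -0.1575i → escape time 5
(row=1, col=2): c = -0.1060 + -0.1575i → escape time 5
(row=1, col=3): c = 0.1660 + -0.1575i → escape time 5
(row=1, col=4): c = 0.4380 + -0.1575i → escape time 5
(row=1, col=5): c = 0.7100 + -0.1575i → escape time 3
(row=2, col=0): c = -0.6500 + -0.4050i → escape time 5
(row=2, col=1): c = -0.3780 + -0.4050i → escape time 5
(row=2, col=2): c = -0.1060 + -0.4050i → escape time 5
(row=2, col=3): c = 0.1660 + -0.4050i → escape time 5
(row=2, col=4): c = 0.4380 + -0.4050i → escape time 5
(row=2, col=5): c = 0.7100 + -0.4050i → escape time 3
(row=3, col=0): c = -0.6500 + -0.6525i → escape time 5
(row=3, col=1): c = -0.3780 + -0.6525i → escape time 5
(row=3, col=2): c = -0.1060 + -0.6525i → escape time 5
(row=3, col=3): c = 0.1660 + -0.6525i → escape time 5
(row=3, col=4): c = 0.4380 + -0.6525i → escape time 5
(row=3, col=5): c = 0.7100 + -0.6525i → escape time 3
(row=4, col=0): c = -0.6500 + -0.9000i → escape time 4
(row=4, col=1): c = -0.3780 + -0.9000i → escape time 5
(row=4, col=2): c = -0.1060 + -0.9000i → escape time 5
(row=4, col=3): c = 0.1660 + -0.9000i → escape time 4
(row=4, col=4): c = 0.4380 + -0.9000i → escape time 3
(row=4, col=5): c = 0.7100 + -0.9000i → escape time 2

Answer: 555553
555553
555553
555553
455432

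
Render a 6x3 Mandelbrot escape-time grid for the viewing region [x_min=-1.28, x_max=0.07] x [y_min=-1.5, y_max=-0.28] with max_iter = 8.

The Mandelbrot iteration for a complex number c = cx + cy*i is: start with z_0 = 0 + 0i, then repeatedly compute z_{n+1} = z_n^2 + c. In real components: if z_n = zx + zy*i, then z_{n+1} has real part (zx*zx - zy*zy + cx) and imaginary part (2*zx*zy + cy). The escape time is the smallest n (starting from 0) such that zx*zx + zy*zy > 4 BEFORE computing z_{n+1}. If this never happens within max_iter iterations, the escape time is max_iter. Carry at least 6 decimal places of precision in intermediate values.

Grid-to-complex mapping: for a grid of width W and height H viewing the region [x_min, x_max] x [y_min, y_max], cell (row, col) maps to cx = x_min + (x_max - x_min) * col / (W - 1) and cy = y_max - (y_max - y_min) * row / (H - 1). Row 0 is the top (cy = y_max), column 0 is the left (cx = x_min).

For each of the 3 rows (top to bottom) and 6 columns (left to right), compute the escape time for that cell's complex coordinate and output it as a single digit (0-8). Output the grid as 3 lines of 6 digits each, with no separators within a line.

Answer: 888888
334585
222222

Derivation:
(row=0, col=0): c = -1.2800 + -0.2800i → escape time 8
(row=0, col=1): c = -1.0100 + -0.2800i → escape time 8
(row=0, col=2): c = -0.7400 + -0.2800i → escape time 8
(row=0, col=3): c = -0.4700 + -0.2800i → escape time 8
(row=0, col=4): c = -0.2000 + -0.2800i → escape time 8
(row=0, col=5): c = 0.0700 + -0.2800i → escape time 8
(row=1, col=0): c = -1.2800 + -0.8900i → escape time 3
(row=1, col=1): c = -1.0100 + -0.8900i → escape time 3
(row=1, col=2): c = -0.7400 + -0.8900i → escape time 4
(row=1, col=3): c = -0.4700 + -0.8900i → escape time 5
(row=1, col=4): c = -0.2000 + -0.8900i → escape time 8
(row=1, col=5): c = 0.0700 + -0.8900i → escape time 5
(row=2, col=0): c = -1.2800 + -1.5000i → escape time 2
(row=2, col=1): c = -1.0100 + -1.5000i → escape time 2
(row=2, col=2): c = -0.7400 + -1.5000i → escape time 2
(row=2, col=3): c = -0.4700 + -1.5000i → escape time 2
(row=2, col=4): c = -0.2000 + -1.5000i → escape time 2
(row=2, col=5): c = 0.0700 + -1.5000i → escape time 2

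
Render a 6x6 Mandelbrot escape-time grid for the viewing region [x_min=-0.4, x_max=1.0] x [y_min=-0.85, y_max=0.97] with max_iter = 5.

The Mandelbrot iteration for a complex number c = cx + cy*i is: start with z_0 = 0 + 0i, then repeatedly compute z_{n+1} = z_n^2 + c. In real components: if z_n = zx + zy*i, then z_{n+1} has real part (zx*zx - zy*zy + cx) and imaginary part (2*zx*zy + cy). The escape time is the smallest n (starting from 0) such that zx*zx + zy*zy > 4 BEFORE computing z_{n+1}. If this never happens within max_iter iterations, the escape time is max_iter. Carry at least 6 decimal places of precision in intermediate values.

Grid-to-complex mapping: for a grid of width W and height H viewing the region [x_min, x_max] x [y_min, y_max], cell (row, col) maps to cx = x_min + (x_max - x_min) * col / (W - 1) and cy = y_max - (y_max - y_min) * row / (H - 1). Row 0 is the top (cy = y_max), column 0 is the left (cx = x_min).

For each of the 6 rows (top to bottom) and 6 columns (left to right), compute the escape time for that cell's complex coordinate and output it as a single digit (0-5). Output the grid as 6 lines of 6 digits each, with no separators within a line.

(row=0, col=0): c = -0.4000 + 0.9700i → escape time 5
(row=0, col=1): c = -0.1200 + 0.9700i → escape time 5
(row=0, col=2): c = 0.1600 + 0.9700i → escape time 4
(row=0, col=3): c = 0.4400 + 0.9700i → escape time 3
(row=0, col=4): c = 0.7200 + 0.9700i → escape time 2
(row=0, col=5): c = 1.0000 + 0.9700i → escape time 2
(row=1, col=0): c = -0.4000 + 0.6060i → escape time 5
(row=1, col=1): c = -0.1200 + 0.6060i → escape time 5
(row=1, col=2): c = 0.1600 + 0.6060i → escape time 5
(row=1, col=3): c = 0.4400 + 0.6060i → escape time 5
(row=1, col=4): c = 0.7200 + 0.6060i → escape time 3
(row=1, col=5): c = 1.0000 + 0.6060i → escape time 2
(row=2, col=0): c = -0.4000 + 0.2420i → escape time 5
(row=2, col=1): c = -0.1200 + 0.2420i → escape time 5
(row=2, col=2): c = 0.1600 + 0.2420i → escape time 5
(row=2, col=3): c = 0.4400 + 0.2420i → escape time 5
(row=2, col=4): c = 0.7200 + 0.2420i → escape time 3
(row=2, col=5): c = 1.0000 + 0.2420i → escape time 2
(row=3, col=0): c = -0.4000 + -0.1220i → escape time 5
(row=3, col=1): c = -0.1200 + -0.1220i → escape time 5
(row=3, col=2): c = 0.1600 + -0.1220i → escape time 5
(row=3, col=3): c = 0.4400 + -0.1220i → escape time 5
(row=3, col=4): c = 0.7200 + -0.1220i → escape time 3
(row=3, col=5): c = 1.0000 + -0.1220i → escape time 2
(row=4, col=0): c = -0.4000 + -0.4860i → escape time 5
(row=4, col=1): c = -0.1200 + -0.4860i → escape time 5
(row=4, col=2): c = 0.1600 + -0.4860i → escape time 5
(row=4, col=3): c = 0.4400 + -0.4860i → escape time 5
(row=4, col=4): c = 0.7200 + -0.4860i → escape time 3
(row=4, col=5): c = 1.0000 + -0.4860i → escape time 2
(row=5, col=0): c = -0.4000 + -0.8500i → escape time 5
(row=5, col=1): c = -0.1200 + -0.8500i → escape time 5
(row=5, col=2): c = 0.1600 + -0.8500i → escape time 5
(row=5, col=3): c = 0.4400 + -0.8500i → escape time 3
(row=5, col=4): c = 0.7200 + -0.8500i → escape time 2
(row=5, col=5): c = 1.0000 + -0.8500i → escape time 2

Answer: 554322
555532
555532
555532
555532
555322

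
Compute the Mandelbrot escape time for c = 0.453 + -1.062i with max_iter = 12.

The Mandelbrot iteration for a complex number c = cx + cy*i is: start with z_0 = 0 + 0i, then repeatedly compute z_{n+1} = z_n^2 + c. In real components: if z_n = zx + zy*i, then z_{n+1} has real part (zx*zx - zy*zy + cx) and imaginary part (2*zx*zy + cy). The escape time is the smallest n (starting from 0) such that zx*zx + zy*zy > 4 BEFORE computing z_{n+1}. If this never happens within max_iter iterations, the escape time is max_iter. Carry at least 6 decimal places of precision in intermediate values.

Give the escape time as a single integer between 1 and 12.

z_0 = 0 + 0i, c = 0.4530 + -1.0620i
Iter 1: z = 0.4530 + -1.0620i, |z|^2 = 1.3331
Iter 2: z = -0.4696 + -2.0242i, |z|^2 = 4.3178
Escaped at iteration 2

Answer: 2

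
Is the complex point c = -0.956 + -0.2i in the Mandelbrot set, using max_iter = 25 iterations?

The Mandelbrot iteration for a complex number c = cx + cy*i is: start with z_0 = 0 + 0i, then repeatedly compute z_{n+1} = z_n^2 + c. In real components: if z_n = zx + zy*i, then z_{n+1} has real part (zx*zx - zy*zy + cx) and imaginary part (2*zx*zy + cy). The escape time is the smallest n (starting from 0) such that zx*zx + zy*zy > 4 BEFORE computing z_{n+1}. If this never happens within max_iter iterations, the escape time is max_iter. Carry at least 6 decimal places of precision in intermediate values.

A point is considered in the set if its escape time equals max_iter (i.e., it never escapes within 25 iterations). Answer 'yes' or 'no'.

Answer: yes

Derivation:
z_0 = 0 + 0i, c = -0.9560 + -0.2000i
Iter 1: z = -0.9560 + -0.2000i, |z|^2 = 0.9539
Iter 2: z = -0.0821 + 0.1824i, |z|^2 = 0.0400
Iter 3: z = -0.9825 + -0.2299i, |z|^2 = 1.0182
Iter 4: z = -0.0435 + 0.2518i, |z|^2 = 0.0653
Iter 5: z = -1.0175 + -0.2219i, |z|^2 = 1.0846
Iter 6: z = 0.0301 + 0.2516i, |z|^2 = 0.0642
Iter 7: z = -1.0184 + -0.1848i, |z|^2 = 1.0713
Iter 8: z = 0.0470 + 0.1765i, |z|^2 = 0.0333
Iter 9: z = -0.9849 + -0.1834i, |z|^2 = 1.0037
Iter 10: z = -0.0195 + 0.1613i, |z|^2 = 0.0264
Iter 11: z = -0.9816 + -0.2063i, |z|^2 = 1.0062
Iter 12: z = -0.0349 + 0.2050i, |z|^2 = 0.0433
Iter 13: z = -0.9968 + -0.2143i, |z|^2 = 1.0396
Iter 14: z = -0.0083 + 0.2273i, |z|^2 = 0.0517
Iter 15: z = -1.0076 + -0.2038i, |z|^2 = 1.0568
Iter 16: z = 0.0177 + 0.2106i, |z|^2 = 0.0447
Iter 17: z = -1.0001 + -0.1925i, |z|^2 = 1.0372
Iter 18: z = 0.0070 + 0.1851i, |z|^2 = 0.0343
Iter 19: z = -0.9902 + -0.1974i, |z|^2 = 1.0195
Iter 20: z = -0.0145 + 0.1909i, |z|^2 = 0.0367
Iter 21: z = -0.9922 + -0.2055i, |z|^2 = 1.0268
Iter 22: z = -0.0137 + 0.2078i, |z|^2 = 0.0434
Iter 23: z = -0.9990 + -0.2057i, |z|^2 = 1.0403
Iter 24: z = -0.0003 + 0.2110i, |z|^2 = 0.0445
Did not escape in 25 iterations → in set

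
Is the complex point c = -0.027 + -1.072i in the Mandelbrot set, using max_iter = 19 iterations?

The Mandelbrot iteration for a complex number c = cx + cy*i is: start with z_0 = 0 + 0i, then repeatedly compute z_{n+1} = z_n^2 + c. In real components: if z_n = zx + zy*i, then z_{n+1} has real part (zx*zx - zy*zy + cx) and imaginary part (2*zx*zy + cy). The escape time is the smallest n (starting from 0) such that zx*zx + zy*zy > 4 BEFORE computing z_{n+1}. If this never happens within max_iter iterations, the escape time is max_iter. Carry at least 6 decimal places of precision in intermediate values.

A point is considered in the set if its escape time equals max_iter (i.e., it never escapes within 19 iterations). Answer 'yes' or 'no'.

z_0 = 0 + 0i, c = -0.0270 + -1.0720i
Iter 1: z = -0.0270 + -1.0720i, |z|^2 = 1.1499
Iter 2: z = -1.1755 + -1.0141i, |z|^2 = 2.4101
Iter 3: z = 0.3263 + 1.3121i, |z|^2 = 1.8280
Iter 4: z = -1.6421 + -0.2158i, |z|^2 = 2.7431
Iter 5: z = 2.6230 + -0.3632i, |z|^2 = 7.0119
Escaped at iteration 5

Answer: no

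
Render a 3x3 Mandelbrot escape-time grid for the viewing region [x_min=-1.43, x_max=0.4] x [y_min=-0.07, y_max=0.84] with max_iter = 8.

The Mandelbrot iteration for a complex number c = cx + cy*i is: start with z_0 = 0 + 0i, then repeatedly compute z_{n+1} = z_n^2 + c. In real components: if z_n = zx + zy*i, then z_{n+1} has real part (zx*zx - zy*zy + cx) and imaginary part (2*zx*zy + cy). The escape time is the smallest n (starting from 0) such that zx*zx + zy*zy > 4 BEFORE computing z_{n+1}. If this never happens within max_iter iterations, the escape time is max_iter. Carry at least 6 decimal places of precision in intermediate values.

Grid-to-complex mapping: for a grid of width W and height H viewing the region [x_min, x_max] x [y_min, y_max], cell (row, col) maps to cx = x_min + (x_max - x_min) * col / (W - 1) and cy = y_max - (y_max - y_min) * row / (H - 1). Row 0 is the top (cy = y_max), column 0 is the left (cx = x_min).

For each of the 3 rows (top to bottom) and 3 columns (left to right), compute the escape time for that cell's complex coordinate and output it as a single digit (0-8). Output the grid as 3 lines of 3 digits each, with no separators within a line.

(row=0, col=0): c = -1.4300 + 0.8400i → escape time 3
(row=0, col=1): c = -0.5150 + 0.8400i → escape time 5
(row=0, col=2): c = 0.4000 + 0.8400i → escape time 4
(row=1, col=0): c = -1.4300 + 0.3850i → escape time 4
(row=1, col=1): c = -0.5150 + 0.3850i → escape time 8
(row=1, col=2): c = 0.4000 + 0.3850i → escape time 8
(row=2, col=0): c = -1.4300 + -0.0700i → escape time 8
(row=2, col=1): c = -0.5150 + -0.0700i → escape time 8
(row=2, col=2): c = 0.4000 + -0.0700i → escape time 7

Answer: 354
488
887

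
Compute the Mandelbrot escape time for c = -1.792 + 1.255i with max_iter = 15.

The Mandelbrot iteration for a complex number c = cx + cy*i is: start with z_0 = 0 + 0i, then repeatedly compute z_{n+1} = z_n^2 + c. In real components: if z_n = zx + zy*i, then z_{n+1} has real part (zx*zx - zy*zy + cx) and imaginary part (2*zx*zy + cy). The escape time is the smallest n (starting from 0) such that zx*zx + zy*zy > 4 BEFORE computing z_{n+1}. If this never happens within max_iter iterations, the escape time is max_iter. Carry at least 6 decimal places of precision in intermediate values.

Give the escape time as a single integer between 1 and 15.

z_0 = 0 + 0i, c = -1.7920 + 1.2550i
Iter 1: z = -1.7920 + 1.2550i, |z|^2 = 4.7863
Escaped at iteration 1

Answer: 1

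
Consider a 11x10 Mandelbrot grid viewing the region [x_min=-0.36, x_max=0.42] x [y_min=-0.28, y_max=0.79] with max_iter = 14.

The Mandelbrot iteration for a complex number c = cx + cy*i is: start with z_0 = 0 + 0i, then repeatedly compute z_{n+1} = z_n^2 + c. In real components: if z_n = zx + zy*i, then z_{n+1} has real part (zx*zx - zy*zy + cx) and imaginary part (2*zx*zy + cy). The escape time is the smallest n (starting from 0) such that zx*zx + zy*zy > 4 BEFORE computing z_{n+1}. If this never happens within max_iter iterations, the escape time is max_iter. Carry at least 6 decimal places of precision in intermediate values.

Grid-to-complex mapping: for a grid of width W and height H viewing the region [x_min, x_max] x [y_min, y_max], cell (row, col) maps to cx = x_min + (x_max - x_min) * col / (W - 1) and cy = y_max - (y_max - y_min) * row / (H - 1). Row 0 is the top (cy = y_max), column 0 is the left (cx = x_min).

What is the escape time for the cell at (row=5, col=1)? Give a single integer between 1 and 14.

Answer: 14

Derivation:
z_0 = 0 + 0i, c = -0.2820 + 0.1956i
Iter 1: z = -0.2820 + 0.1956i, |z|^2 = 0.1178
Iter 2: z = -0.2407 + 0.0853i, |z|^2 = 0.0652
Iter 3: z = -0.2313 + 0.1545i, |z|^2 = 0.0774
Iter 4: z = -0.2524 + 0.1241i, |z|^2 = 0.0791
Iter 5: z = -0.2337 + 0.1329i, |z|^2 = 0.0723
Iter 6: z = -0.2451 + 0.1334i, |z|^2 = 0.0779
Iter 7: z = -0.2398 + 0.1302i, |z|^2 = 0.0744
Iter 8: z = -0.2415 + 0.1331i, |z|^2 = 0.0760
Iter 9: z = -0.2414 + 0.1313i, |z|^2 = 0.0755
Iter 10: z = -0.2409 + 0.1322i, |z|^2 = 0.0755
Iter 11: z = -0.2414 + 0.1319i, |z|^2 = 0.0757
Iter 12: z = -0.2411 + 0.1319i, |z|^2 = 0.0755
Iter 13: z = -0.2413 + 0.1320i, |z|^2 = 0.0756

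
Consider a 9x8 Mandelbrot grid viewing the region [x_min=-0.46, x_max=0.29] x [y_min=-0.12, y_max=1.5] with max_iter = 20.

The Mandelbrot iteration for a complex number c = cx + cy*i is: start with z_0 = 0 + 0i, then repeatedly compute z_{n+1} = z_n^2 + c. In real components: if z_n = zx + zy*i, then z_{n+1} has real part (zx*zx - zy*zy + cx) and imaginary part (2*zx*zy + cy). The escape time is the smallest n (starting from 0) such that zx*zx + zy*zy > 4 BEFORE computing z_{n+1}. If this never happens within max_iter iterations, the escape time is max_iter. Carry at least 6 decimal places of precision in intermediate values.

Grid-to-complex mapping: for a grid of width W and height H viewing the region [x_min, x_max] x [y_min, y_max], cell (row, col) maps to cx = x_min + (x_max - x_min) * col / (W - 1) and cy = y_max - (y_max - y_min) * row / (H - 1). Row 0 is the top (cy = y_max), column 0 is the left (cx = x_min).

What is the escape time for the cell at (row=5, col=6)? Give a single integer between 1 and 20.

z_0 = 0 + 0i, c = 0.1025 + 0.3429i
Iter 1: z = 0.1025 + 0.3429i, |z|^2 = 0.1281
Iter 2: z = -0.0045 + 0.4131i, |z|^2 = 0.1707
Iter 3: z = -0.0682 + 0.3391i, |z|^2 = 0.1196
Iter 4: z = -0.0078 + 0.2966i, |z|^2 = 0.0880
Iter 5: z = 0.0146 + 0.3382i, |z|^2 = 0.1146
Iter 6: z = -0.0117 + 0.3527i, |z|^2 = 0.1245
Iter 7: z = -0.0218 + 0.3346i, |z|^2 = 0.1124
Iter 8: z = -0.0090 + 0.3283i, |z|^2 = 0.1079
Iter 9: z = -0.0052 + 0.3369i, |z|^2 = 0.1136
Iter 10: z = -0.0110 + 0.3394i, |z|^2 = 0.1153
Iter 11: z = -0.0125 + 0.3354i, |z|^2 = 0.1126
Iter 12: z = -0.0098 + 0.3344i, |z|^2 = 0.1119
Iter 13: z = -0.0093 + 0.3363i, |z|^2 = 0.1132
Iter 14: z = -0.0105 + 0.3366i, |z|^2 = 0.1134
Iter 15: z = -0.0107 + 0.3358i, |z|^2 = 0.1129
Iter 16: z = -0.0101 + 0.3357i, |z|^2 = 0.1128
Iter 17: z = -0.0101 + 0.3361i, |z|^2 = 0.1130
Iter 18: z = -0.0103 + 0.3361i, |z|^2 = 0.1131
Iter 19: z = -0.0104 + 0.3359i, |z|^2 = 0.1129

Answer: 20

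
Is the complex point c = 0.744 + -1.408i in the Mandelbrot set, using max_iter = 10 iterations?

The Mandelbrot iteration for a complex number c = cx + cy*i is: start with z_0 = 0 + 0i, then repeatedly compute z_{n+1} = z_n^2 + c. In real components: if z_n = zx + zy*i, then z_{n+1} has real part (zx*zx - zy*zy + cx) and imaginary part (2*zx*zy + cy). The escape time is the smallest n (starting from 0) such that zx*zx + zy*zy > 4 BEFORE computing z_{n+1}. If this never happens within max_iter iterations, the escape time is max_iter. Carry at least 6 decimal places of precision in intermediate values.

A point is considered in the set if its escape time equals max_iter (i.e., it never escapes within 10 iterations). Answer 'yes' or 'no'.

z_0 = 0 + 0i, c = 0.7440 + -1.4080i
Iter 1: z = 0.7440 + -1.4080i, |z|^2 = 2.5360
Iter 2: z = -0.6849 + -3.5031i, |z|^2 = 12.7409
Escaped at iteration 2

Answer: no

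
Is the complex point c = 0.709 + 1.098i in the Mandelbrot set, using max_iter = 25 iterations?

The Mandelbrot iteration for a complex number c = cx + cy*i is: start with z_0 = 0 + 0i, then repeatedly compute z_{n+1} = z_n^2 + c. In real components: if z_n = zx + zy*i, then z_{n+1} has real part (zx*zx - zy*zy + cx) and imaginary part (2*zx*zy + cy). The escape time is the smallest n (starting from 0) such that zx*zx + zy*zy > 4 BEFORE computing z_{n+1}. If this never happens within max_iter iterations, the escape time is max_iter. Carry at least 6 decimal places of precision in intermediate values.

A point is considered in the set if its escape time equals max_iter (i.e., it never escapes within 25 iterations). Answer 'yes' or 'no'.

z_0 = 0 + 0i, c = 0.7090 + 1.0980i
Iter 1: z = 0.7090 + 1.0980i, |z|^2 = 1.7083
Iter 2: z = 0.0061 + 2.6550i, |z|^2 = 7.0489
Escaped at iteration 2

Answer: no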